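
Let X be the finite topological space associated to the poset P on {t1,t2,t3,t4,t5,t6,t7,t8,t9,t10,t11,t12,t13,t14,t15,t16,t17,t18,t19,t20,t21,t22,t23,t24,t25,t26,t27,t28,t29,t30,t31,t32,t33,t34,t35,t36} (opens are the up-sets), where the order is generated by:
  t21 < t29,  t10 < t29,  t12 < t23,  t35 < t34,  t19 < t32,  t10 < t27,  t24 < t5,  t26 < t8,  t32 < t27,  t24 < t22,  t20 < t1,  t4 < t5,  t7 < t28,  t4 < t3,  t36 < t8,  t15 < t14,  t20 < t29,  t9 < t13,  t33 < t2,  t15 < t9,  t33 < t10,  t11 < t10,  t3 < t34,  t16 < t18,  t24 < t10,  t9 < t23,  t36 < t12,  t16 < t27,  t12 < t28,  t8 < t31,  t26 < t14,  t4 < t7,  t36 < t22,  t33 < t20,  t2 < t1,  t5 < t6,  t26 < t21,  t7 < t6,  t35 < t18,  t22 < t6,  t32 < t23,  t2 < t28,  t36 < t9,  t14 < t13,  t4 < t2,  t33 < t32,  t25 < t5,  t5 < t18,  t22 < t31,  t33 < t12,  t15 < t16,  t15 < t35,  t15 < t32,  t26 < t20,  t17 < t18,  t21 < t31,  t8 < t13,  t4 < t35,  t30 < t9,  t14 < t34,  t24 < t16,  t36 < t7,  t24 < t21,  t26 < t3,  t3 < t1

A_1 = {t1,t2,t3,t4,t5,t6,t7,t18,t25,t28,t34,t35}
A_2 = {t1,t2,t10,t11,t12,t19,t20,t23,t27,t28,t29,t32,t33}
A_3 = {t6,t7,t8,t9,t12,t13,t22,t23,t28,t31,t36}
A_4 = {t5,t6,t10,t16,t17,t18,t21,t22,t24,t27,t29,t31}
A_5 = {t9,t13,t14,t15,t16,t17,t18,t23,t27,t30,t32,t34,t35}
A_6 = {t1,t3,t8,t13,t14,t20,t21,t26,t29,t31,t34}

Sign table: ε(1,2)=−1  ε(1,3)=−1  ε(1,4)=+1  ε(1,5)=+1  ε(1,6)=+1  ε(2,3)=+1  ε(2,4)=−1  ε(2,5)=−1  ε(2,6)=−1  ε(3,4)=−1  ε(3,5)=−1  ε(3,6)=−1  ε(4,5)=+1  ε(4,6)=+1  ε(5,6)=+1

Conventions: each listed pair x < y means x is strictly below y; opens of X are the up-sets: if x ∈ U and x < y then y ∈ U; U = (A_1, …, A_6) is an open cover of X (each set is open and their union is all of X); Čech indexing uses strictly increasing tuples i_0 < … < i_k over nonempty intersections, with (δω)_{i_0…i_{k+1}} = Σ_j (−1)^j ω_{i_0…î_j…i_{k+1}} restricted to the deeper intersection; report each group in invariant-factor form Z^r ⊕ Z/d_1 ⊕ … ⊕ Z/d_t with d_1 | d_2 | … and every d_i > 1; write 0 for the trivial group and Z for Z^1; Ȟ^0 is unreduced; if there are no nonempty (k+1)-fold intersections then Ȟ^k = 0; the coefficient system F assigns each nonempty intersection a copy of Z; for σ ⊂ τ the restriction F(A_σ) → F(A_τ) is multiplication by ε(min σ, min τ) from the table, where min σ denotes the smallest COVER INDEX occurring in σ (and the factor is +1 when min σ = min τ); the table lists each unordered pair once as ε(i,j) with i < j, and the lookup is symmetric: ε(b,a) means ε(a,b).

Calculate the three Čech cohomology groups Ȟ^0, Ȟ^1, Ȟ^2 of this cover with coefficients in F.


intersection data:
  A12={t1,t2,t28} A13={t6,t7,t28} A14={t5,t6,t18} A15={t18,t34,t35} A16={t1,t3,t34} A23={t12,t23,t28} A24={t10,t27,t29} A25={t23,t27,t32} A26={t1,t20,t29} A34={t6,t22,t31} A35={t9,t13,t23} A36={t8,t13,t31} A45={t16,t17,t18,t27} A46={t21,t29,t31} A56={t13,t14,t34}
  A123={t28} A126={t1} A134={t6} A145={t18} A156={t34} A235={t23} A245={t27} A246={t29} A346={t31} A356={t13}
C dims 6,15,10; δ0: rk 5, SNF 1^5; δ1: rk 10, SNF 1^9·2
Ȟ^0 = (6 − 5) − 0 = 1, so Ȟ^0 ≅ Z
Ȟ^1 = (15 − 10) − 5 = 0, so Ȟ^1 ≅ 0
Ȟ^2 = (10 − 0) − 10 = 0 plus torsion [2], so Ȟ^2 ≅ Z/2

Ȟ^0 ≅ Z,  Ȟ^1 ≅ 0,  Ȟ^2 ≅ Z/2


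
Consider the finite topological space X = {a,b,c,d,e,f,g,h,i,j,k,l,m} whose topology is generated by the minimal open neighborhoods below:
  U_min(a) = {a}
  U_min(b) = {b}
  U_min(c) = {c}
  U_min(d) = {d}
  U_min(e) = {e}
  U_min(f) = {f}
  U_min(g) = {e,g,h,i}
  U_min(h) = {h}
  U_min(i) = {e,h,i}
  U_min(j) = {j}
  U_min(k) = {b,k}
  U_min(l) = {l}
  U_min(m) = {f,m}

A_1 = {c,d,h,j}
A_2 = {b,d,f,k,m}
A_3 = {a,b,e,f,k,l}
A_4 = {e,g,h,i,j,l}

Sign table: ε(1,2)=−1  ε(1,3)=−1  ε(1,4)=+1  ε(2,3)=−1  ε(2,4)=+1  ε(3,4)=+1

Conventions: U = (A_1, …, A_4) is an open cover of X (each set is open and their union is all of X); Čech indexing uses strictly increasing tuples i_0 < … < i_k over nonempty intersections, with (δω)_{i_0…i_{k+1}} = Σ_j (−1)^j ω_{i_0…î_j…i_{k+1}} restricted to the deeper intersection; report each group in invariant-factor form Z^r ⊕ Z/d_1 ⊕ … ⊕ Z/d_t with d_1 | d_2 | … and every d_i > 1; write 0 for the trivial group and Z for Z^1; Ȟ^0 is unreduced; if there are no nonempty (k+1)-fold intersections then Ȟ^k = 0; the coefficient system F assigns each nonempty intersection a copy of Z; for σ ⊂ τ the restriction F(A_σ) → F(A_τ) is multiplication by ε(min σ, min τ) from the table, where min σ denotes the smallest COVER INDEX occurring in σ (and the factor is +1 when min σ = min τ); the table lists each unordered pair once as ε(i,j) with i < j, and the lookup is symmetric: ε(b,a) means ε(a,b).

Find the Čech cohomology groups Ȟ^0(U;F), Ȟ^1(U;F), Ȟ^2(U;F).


nonempty intersections:
  A12={d} A14={h,j} A23={b,f,k} A34={e,l}
C dims 4,4; δ0: rk 3, SNF 1^3
Ȟ^0: (4−3)−0=1 ⇒ Z
Ȟ^1: (4−0)−3=1 ⇒ Z
Ȟ^2: (0−0)−0=0 ⇒ 0

Ȟ^0 ≅ Z,  Ȟ^1 ≅ Z,  Ȟ^2 ≅ 0


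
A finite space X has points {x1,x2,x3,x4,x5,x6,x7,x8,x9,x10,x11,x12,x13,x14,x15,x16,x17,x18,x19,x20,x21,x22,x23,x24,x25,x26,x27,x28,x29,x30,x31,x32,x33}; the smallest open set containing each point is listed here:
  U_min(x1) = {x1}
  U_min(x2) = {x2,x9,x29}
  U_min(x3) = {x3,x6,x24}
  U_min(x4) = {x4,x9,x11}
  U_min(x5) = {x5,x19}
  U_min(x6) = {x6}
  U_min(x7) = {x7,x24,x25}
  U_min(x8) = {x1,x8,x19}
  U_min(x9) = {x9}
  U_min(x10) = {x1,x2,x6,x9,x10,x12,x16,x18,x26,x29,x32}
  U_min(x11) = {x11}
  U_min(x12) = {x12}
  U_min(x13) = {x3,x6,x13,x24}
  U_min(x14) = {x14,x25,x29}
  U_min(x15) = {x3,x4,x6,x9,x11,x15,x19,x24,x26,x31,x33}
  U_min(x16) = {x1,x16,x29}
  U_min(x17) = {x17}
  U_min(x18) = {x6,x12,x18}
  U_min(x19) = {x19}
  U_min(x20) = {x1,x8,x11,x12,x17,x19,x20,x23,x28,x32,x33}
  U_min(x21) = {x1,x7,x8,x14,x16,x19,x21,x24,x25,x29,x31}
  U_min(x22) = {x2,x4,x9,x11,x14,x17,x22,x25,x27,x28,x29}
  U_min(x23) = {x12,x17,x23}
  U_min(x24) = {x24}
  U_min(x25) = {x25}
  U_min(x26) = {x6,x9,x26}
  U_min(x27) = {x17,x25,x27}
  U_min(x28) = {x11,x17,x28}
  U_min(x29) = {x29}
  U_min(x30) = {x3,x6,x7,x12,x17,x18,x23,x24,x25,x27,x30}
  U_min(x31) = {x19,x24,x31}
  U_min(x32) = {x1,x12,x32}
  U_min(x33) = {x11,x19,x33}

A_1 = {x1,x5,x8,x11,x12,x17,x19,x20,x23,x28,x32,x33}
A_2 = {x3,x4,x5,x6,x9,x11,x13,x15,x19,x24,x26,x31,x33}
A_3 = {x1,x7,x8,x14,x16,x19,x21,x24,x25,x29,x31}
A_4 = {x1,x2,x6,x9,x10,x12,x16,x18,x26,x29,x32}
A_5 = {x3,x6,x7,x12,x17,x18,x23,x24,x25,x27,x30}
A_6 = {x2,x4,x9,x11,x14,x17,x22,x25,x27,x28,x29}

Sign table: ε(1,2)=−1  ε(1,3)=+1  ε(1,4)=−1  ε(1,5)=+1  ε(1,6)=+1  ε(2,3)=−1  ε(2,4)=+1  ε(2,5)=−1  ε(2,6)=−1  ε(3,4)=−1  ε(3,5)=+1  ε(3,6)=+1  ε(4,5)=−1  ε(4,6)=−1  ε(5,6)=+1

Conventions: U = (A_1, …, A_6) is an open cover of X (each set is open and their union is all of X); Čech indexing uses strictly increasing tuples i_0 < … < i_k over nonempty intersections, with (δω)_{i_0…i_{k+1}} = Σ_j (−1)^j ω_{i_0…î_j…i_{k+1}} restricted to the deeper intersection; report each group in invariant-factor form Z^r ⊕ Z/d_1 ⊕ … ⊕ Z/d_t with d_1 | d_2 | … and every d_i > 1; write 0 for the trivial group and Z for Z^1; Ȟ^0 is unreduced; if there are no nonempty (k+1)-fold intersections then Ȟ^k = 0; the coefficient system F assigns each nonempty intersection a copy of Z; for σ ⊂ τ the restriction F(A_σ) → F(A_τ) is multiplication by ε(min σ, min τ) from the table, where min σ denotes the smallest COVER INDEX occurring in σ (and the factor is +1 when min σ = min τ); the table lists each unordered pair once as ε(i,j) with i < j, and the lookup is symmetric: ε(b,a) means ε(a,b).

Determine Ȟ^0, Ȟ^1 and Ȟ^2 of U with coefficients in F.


nonempty overlaps:
  A12={x5,x11,x19,x33} A13={x1,x8,x19} A14={x1,x12,x32} A15={x12,x17,x23} A16={x11,x17,x28} A23={x19,x24,x31} A24={x6,x9,x26} A25={x3,x6,x24} A26={x4,x9,x11} A34={x1,x16,x29} A35={x7,x24,x25} A36={x14,x25,x29} A45={x6,x12,x18} A46={x2,x9,x29} A56={x17,x25,x27}
  A123={x19} A126={x11} A134={x1} A145={x12} A156={x17} A235={x24} A245={x6} A246={x9} A346={x29} A356={x25}
C dims 6,15,10; δ0: rk 5, SNF 1^5; δ1: rk 10, SNF 1^9·2
degree 0: 6−5−0 = 1 → Ȟ^0 ≅ Z
degree 1: 15−10−5 = 0 → Ȟ^1 ≅ 0
degree 2: 10−0−10 = 0 plus torsion [2] → Ȟ^2 ≅ Z/2

Ȟ^0 ≅ Z; Ȟ^1 ≅ 0; Ȟ^2 ≅ Z/2


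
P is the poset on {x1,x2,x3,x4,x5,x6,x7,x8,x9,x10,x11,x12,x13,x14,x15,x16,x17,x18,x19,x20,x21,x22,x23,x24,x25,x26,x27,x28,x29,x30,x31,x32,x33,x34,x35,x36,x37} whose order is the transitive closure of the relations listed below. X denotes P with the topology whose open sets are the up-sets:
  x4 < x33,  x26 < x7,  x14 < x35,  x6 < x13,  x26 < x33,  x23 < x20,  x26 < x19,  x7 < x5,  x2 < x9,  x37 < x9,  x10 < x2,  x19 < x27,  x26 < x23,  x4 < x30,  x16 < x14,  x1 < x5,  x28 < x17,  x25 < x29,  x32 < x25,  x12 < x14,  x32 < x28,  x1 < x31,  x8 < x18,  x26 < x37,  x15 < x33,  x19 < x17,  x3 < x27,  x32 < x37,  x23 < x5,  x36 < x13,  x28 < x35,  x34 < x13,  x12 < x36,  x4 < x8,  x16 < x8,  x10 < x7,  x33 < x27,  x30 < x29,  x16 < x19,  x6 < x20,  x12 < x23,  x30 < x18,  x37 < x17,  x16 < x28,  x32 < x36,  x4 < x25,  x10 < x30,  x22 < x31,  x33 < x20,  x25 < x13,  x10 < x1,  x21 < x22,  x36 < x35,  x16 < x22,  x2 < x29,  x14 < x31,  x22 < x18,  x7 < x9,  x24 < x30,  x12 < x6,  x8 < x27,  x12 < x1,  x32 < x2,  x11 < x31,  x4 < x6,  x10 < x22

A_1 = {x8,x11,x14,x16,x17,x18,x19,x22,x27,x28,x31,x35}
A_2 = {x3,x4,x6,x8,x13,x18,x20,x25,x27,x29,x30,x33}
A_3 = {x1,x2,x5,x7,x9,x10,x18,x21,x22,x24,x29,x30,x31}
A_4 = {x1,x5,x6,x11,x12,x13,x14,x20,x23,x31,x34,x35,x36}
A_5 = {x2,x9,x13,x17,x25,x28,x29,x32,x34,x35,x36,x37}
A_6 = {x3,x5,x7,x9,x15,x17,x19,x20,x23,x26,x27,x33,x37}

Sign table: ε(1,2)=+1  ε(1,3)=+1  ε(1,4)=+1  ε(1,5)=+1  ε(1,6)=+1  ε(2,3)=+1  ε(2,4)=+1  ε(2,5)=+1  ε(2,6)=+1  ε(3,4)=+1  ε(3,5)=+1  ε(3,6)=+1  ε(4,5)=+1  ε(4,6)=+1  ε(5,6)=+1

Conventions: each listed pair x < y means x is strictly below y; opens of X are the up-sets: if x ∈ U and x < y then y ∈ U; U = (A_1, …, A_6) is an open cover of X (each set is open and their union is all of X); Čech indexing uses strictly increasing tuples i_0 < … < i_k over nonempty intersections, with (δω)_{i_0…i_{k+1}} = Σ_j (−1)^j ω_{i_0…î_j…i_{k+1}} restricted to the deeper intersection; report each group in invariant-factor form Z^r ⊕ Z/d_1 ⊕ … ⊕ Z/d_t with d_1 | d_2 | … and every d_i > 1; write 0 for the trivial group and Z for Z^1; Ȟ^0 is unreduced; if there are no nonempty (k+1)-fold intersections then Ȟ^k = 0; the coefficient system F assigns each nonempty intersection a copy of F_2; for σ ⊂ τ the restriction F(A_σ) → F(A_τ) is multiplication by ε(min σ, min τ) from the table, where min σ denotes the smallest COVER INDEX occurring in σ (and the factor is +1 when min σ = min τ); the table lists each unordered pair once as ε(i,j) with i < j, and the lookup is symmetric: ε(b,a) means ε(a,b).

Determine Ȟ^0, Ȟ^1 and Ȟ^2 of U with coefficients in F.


Ȟ^0 ≅ Z/2, Ȟ^1 ≅ Z/2 and Ȟ^2 ≅ Z/2

nerve of the cover:
  A12={x8,x18,x27} A13={x18,x22,x31} A14={x11,x14,x31,x35} A15={x17,x28,x35} A16={x17,x19,x27} A23={x18,x29,x30} A24={x6,x13,x20} A25={x13,x25,x29} A26={x3,x20,x27,x33} A34={x1,x5,x31} A35={x2,x9,x29} A36={x5,x7,x9} A45={x13,x34,x35,x36} A46={x5,x20,x23} A56={x9,x17,x37}
  A123={x18} A126={x27} A134={x31} A145={x35} A156={x17} A235={x29} A245={x13} A246={x20} A346={x5} A356={x9}
C dims 6,15,10; δ0: rk_F2 5; δ1: rk_F2 9
Ȟ^0 = (6 − 5) − 0 = 1, so Ȟ^0 ≅ Z/2
Ȟ^1 = (15 − 9) − 5 = 1, so Ȟ^1 ≅ Z/2
Ȟ^2 = (10 − 0) − 9 = 1, so Ȟ^2 ≅ Z/2


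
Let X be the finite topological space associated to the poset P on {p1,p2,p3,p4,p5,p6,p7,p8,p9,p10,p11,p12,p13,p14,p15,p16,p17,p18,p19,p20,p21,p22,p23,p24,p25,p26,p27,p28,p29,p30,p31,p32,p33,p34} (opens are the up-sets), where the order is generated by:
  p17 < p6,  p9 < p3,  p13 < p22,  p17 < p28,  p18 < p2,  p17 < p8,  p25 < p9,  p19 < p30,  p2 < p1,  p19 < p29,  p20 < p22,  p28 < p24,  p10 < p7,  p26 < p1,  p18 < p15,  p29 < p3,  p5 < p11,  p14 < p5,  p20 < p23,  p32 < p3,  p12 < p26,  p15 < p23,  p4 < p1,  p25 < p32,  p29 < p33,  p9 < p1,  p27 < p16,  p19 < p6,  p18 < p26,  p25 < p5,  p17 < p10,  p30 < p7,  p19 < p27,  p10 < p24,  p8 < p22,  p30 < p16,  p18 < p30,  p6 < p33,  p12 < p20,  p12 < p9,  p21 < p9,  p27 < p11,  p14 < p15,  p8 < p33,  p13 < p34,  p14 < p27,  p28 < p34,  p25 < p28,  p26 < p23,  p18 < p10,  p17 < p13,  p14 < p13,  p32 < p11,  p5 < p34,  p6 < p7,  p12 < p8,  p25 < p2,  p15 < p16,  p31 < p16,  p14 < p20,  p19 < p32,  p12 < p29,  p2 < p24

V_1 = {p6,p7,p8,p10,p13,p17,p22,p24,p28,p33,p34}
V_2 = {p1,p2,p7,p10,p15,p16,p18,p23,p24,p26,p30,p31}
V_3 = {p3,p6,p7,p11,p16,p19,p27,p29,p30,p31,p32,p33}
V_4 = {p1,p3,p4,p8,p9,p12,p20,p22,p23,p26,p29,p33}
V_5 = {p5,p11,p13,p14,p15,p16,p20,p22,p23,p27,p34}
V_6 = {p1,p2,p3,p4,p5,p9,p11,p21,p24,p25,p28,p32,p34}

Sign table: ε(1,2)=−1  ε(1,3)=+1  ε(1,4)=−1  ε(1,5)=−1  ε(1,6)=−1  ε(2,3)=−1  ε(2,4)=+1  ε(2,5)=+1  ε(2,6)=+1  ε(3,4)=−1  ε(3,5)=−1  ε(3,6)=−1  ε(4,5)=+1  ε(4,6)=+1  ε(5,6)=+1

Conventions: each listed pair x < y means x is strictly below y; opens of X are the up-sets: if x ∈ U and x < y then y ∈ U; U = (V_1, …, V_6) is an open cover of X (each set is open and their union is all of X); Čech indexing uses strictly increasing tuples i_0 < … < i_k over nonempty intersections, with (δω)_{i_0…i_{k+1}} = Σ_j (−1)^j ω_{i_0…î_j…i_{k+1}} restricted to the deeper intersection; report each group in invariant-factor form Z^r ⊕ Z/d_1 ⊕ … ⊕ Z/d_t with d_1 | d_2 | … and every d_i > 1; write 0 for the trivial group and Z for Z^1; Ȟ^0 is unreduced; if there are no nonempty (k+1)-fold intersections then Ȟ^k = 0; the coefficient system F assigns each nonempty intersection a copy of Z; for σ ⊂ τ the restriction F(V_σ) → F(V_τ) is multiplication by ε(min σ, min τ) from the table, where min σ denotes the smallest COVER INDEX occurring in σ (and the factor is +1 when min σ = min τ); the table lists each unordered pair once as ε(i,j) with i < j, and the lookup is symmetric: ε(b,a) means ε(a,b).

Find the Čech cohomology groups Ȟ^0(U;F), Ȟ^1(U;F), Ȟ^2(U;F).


cover nerve:
  V12={p7,p10,p24} V13={p6,p7,p33} V14={p8,p22,p33} V15={p13,p22,p34} V16={p24,p28,p34} V23={p7,p16,p30,p31} V24={p1,p23,p26} V25={p15,p16,p23} V26={p1,p2,p24} V34={p3,p29,p33} V35={p11,p16,p27} V36={p3,p11,p32} V45={p20,p22,p23} V46={p1,p3,p4,p9} V56={p5,p11,p34}
  V123={p7} V126={p24} V134={p33} V145={p22} V156={p34} V235={p16} V245={p23} V246={p1} V346={p3} V356={p11}
C dims 6,15,10; δ0: rk 5, SNF 1^5; δ1: rk 10, SNF 1^9·2
Ȟ^0: (6−5)−0=1 ⇒ Z
Ȟ^1: (15−10)−5=0 ⇒ 0
Ȟ^2: (10−0)−10=0 plus torsion [2] ⇒ Z/2

Ȟ^0 ≅ Z; Ȟ^1 ≅ 0; Ȟ^2 ≅ Z/2


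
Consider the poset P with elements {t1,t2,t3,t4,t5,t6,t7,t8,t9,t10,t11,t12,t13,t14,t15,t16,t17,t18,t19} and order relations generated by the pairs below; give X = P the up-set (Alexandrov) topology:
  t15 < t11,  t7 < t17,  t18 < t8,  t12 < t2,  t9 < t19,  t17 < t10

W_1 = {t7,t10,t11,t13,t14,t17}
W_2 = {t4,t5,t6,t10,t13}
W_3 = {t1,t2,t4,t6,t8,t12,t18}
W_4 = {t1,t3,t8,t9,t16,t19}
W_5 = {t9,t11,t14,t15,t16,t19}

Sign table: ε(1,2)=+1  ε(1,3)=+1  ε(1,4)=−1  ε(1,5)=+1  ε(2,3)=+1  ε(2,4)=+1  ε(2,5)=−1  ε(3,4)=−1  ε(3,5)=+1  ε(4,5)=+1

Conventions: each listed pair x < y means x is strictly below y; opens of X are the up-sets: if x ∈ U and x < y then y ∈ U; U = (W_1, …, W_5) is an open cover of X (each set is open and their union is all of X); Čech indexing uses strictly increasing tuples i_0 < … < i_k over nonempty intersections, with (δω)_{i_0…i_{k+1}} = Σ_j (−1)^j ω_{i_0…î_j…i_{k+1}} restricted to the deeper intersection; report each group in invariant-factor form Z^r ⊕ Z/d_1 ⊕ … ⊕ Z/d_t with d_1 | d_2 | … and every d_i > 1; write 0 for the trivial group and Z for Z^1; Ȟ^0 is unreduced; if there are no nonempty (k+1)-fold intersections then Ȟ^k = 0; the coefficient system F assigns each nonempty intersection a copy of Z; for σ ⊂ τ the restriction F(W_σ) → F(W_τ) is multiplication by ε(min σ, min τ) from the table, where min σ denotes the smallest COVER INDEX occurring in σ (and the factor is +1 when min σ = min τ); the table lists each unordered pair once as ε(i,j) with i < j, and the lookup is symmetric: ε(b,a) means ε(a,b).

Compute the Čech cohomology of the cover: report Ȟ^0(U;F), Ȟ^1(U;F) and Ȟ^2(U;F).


nerve simplices:
  W12={t10,t13} W15={t11,t14} W23={t4,t6} W34={t1,t8} W45={t9,t16,t19}
C dims 5,5; δ0: rk 5, SNF 1^4·2
degree 0: 5−5−0 = 0 → Ȟ^0 ≅ 0
degree 1: 5−0−5 = 0 plus torsion [2] → Ȟ^1 ≅ Z/2
degree 2: 0−0−0 = 0 → Ȟ^2 ≅ 0

Ȟ^0 = 0,  Ȟ^1 = Z/2,  Ȟ^2 = 0


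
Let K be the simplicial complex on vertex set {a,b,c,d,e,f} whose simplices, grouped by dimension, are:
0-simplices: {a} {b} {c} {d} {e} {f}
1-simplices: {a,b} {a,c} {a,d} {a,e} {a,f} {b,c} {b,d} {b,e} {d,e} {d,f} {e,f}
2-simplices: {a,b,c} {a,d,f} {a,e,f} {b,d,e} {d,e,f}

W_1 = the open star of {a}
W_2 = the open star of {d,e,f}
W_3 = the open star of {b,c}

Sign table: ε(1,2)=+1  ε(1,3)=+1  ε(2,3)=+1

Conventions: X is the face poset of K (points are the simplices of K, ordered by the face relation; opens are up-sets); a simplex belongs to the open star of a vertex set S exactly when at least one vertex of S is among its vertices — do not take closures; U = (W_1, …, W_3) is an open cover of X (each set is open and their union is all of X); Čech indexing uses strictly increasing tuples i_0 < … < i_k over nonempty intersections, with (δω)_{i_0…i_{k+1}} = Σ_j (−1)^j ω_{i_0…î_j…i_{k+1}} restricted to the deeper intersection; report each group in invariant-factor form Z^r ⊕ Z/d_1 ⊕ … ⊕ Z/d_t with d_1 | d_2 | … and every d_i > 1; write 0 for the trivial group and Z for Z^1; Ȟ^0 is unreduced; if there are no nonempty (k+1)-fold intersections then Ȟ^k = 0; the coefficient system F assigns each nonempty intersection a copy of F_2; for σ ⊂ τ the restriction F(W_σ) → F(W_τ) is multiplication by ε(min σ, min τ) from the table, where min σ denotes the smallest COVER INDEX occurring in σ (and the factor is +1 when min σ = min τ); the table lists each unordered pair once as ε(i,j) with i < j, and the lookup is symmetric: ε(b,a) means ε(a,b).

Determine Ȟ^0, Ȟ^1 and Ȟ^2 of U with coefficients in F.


intersection data:
  W1={{a},{a,b},{a,c},{a,d},{a,e},{a,f},{a,b,c},{a,d,f},{a,e,f}} W2={{d},{e},{f},{a,d},{a,e},{a,f},{b,d},{b,e},{d,e},{d,f},{e,f},{a,d,f},{a,e,f},{b,d,e},{d,e,f}} W3={{b},{c},{a,b},{a,c},{b,c},{b,d},{b,e},{a,b,c},{b,d,e}}
  W12={{a,d},{a,e},{a,f},{a,d,f},{a,e,f}} W13={{a,b},{a,c},{a,b,c}} W23={{b,d},{b,e},{b,d,e}}
C dims 3,3; δ0: rk_F2 2
Ȟ^0 = (3 − 2) − 0 = 1, so Ȟ^0 ≅ Z/2
Ȟ^1 = (3 − 0) − 2 = 1, so Ȟ^1 ≅ Z/2
Ȟ^2 = (0 − 0) − 0 = 0, so Ȟ^2 ≅ 0

Ȟ^0 ≅ Z/2; Ȟ^1 ≅ Z/2; Ȟ^2 ≅ 0


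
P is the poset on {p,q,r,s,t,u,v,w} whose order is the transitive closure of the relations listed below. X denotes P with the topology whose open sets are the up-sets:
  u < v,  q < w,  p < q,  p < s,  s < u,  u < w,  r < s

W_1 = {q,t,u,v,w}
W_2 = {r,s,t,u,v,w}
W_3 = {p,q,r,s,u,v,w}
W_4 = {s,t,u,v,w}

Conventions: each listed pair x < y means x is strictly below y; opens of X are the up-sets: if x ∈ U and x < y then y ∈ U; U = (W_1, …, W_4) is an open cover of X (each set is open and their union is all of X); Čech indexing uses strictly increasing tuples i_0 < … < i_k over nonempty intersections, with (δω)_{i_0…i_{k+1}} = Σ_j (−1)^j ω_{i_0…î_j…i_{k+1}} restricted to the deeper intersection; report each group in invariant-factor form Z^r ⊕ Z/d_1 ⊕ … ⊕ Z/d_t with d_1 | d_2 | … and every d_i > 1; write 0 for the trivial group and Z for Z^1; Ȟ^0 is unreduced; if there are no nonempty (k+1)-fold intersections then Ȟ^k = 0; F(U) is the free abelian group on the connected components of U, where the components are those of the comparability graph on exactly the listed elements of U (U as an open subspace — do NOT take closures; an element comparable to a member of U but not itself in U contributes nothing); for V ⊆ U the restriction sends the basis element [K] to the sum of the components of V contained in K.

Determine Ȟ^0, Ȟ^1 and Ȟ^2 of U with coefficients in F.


cover nerve:
  W12={t,u,v,w} W13={q,u,v,w} W14={t,u,v,w} W23={r,s,u,v,w} W24={s,t,u,v,w} W34={s,u,v,w}
  W123={u,v,w} W124={t,u,v,w} W134={u,v,w} W234={s,u,v,w}
  W1234={u,v,w}
components per intersection:
  W1: {q,u,v,w} {t}
  W2: {r,s,u,v,w} {t}
  W3: {p,q,r,s,u,v,w}
  W4: {s,u,v,w} {t}
  W12: {t} {u,v,w}
  W13: {q,u,v,w}
  W14: {t} {u,v,w}
  W23: {r,s,u,v,w}
  W24: {s,u,v,w} {t}
  W34: {s,u,v,w}
  W123: {u,v,w}
  W124: {t} {u,v,w}
  W134: {u,v,w}
  W234: {s,u,v,w}
  W1234: {u,v,w}
C dims 7,9,5,1; δ0: rk 5, SNF 1^5; δ1: rk 4, SNF 1^4; δ2: rk 1, SNF 1^1
Ȟ^0: (7−5)−0=2 ⇒ Z^2
Ȟ^1: (9−4)−5=0 ⇒ 0
Ȟ^2: (5−1)−4=0 ⇒ 0

Ȟ^0 ≅ Z^2, Ȟ^1 ≅ 0, Ȟ^2 ≅ 0


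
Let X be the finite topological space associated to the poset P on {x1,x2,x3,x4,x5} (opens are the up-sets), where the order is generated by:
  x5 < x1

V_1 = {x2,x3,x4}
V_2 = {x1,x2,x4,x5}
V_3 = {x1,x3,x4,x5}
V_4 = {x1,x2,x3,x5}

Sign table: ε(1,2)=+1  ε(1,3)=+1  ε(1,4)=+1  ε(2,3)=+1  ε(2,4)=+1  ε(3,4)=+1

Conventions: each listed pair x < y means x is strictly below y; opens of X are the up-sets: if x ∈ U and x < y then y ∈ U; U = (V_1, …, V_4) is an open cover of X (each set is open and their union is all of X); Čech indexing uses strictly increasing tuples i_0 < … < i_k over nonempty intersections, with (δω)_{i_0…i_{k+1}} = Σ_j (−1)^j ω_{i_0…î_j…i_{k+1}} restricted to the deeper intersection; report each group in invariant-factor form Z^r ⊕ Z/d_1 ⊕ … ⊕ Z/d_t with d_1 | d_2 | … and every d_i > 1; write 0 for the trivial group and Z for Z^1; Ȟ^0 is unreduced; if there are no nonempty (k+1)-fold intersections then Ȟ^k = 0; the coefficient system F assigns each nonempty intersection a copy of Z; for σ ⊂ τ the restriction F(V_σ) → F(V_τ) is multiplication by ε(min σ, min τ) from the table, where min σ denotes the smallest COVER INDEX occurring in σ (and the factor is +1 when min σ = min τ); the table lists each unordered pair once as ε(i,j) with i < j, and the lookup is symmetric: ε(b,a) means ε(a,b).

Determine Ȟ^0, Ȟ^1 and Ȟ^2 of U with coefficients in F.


Ȟ^0 = Z, Ȟ^1 = 0 and Ȟ^2 = Z

nerve of the cover:
  V12={x2,x4} V13={x3,x4} V14={x2,x3} V23={x1,x4,x5} V24={x1,x2,x5} V34={x1,x3,x5}
  V123={x4} V124={x2} V134={x3} V234={x1,x5}
C dims 4,6,4; δ0: rk 3, SNF 1^3; δ1: rk 3, SNF 1^3
Ȟ^0 = (4 − 3) − 0 = 1, so Ȟ^0 ≅ Z
Ȟ^1 = (6 − 3) − 3 = 0, so Ȟ^1 ≅ 0
Ȟ^2 = (4 − 0) − 3 = 1, so Ȟ^2 ≅ Z


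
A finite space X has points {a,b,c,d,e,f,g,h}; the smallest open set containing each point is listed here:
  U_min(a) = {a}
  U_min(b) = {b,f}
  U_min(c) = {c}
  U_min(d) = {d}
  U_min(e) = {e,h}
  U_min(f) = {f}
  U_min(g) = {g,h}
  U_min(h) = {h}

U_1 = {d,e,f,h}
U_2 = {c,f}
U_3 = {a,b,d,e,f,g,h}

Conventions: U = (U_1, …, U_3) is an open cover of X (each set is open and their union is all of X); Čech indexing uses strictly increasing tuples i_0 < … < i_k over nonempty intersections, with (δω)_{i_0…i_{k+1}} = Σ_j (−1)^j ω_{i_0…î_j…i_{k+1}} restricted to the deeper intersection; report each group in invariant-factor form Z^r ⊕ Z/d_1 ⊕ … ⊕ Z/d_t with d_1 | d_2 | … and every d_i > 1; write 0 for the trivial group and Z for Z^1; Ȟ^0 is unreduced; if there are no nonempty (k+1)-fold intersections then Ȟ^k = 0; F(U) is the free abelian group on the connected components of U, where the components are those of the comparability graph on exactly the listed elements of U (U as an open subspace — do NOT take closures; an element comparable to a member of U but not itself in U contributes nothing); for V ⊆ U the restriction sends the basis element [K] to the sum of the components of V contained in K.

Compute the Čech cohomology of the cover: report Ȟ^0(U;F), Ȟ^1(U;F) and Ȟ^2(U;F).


intersection data:
  U12={f} U13={d,e,f,h} U23={f}
  U123={f}
components per intersection:
  U1: {d} {e,h} {f}
  U2: {c} {f}
  U3: {a} {b,f} {d} {e,g,h}
  U12: {f}
  U13: {d} {e,h} {f}
  U23: {f}
  U123: {f}
C dims 9,5,1; δ0: rk 4, SNF 1^4; δ1: rk 1, SNF 1^1
Ȟ^0 = (9 − 4) − 0 = 5, so Ȟ^0 ≅ Z^5
Ȟ^1 = (5 − 1) − 4 = 0, so Ȟ^1 ≅ 0
Ȟ^2 = (1 − 0) − 1 = 0, so Ȟ^2 ≅ 0

Ȟ^0 ≅ Z^5,  Ȟ^1 ≅ 0,  Ȟ^2 ≅ 0


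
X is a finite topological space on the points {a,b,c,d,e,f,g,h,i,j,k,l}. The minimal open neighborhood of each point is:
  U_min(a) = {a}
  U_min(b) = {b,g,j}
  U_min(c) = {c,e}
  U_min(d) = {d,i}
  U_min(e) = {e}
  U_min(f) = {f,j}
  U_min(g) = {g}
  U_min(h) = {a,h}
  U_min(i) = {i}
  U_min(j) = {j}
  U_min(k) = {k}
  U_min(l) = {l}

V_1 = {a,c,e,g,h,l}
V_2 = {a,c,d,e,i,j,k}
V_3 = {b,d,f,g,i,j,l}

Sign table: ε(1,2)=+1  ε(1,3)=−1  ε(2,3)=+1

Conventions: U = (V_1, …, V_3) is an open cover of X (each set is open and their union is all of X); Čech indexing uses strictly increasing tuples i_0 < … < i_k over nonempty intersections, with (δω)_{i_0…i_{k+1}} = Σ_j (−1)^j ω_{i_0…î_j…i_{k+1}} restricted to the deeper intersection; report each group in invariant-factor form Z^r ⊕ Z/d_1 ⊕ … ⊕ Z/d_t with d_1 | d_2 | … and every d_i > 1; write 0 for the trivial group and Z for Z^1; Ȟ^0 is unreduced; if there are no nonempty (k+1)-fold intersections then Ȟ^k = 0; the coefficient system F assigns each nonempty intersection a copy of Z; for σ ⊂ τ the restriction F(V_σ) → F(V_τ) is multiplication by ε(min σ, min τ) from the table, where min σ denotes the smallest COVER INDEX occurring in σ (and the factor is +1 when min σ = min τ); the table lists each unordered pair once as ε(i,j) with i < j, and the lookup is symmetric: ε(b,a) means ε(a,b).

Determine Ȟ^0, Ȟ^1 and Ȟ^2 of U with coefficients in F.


nonempty intersections:
  V12={a,c,e} V13={g,l} V23={d,i,j}
C dims 3,3; δ0: rk 3, SNF 1^2·2
Ȟ^0: (3−3)−0=0 ⇒ 0
Ȟ^1: (3−0)−3=0 plus torsion [2] ⇒ Z/2
Ȟ^2: (0−0)−0=0 ⇒ 0

Ȟ^0 ≅ 0; Ȟ^1 ≅ Z/2; Ȟ^2 ≅ 0


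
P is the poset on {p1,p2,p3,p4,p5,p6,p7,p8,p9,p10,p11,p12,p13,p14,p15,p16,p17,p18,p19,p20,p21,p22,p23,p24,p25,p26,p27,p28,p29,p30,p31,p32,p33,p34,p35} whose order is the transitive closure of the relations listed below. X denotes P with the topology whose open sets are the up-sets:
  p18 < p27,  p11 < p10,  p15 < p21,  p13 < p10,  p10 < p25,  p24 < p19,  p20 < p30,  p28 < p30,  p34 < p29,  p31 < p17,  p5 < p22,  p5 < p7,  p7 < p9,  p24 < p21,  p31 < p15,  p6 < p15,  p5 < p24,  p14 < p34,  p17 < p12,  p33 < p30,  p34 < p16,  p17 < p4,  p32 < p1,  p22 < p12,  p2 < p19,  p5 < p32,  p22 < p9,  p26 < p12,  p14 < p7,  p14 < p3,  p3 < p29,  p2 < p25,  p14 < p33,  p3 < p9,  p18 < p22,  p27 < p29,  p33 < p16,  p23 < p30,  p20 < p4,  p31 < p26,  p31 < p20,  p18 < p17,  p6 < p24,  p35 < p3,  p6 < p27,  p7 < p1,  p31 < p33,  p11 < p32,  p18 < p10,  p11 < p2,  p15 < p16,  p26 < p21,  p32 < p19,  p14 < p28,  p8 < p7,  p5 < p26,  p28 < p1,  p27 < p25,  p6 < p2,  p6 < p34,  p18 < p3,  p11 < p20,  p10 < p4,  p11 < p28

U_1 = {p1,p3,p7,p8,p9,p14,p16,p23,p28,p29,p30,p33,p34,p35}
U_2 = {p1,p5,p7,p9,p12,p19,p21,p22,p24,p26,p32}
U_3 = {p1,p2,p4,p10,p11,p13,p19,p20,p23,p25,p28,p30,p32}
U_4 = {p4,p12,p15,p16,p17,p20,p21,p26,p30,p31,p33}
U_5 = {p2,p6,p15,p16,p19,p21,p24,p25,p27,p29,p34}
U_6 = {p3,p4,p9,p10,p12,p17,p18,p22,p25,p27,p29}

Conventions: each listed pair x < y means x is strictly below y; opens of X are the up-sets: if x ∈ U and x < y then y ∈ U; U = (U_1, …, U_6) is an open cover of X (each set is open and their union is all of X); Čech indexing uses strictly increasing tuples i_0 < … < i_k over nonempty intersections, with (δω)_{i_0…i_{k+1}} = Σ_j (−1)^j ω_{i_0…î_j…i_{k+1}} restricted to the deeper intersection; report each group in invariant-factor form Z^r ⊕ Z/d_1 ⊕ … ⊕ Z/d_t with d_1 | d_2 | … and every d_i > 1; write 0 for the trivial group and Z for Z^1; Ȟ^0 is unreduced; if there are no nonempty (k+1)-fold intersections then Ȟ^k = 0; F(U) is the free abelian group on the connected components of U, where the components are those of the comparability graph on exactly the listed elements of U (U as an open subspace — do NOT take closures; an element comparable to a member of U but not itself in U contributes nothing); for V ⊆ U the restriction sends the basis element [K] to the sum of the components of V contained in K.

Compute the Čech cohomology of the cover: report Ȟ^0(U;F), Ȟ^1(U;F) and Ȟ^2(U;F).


nerve of the cover:
  U12={p1,p7,p9} U13={p1,p23,p28,p30} U14={p16,p30,p33} U15={p16,p29,p34} U16={p3,p9,p29} U23={p1,p19,p32} U24={p12,p21,p26} U25={p19,p21,p24} U26={p9,p12,p22} U34={p4,p20,p30} U35={p2,p19,p25} U36={p4,p10,p25} U45={p15,p16,p21} U46={p4,p12,p17} U56={p25,p27,p29}
  U123={p1} U126={p9} U134={p30} U145={p16} U156={p29} U235={p19} U245={p21} U246={p12} U346={p4} U356={p25}
components per intersection:
  U1: {p1,p3,p7,p8,p9,p14,p16,p23,p28,p29,p30,p33,p34,p35}
  U2: {p1,p5,p7,p9,p12,p19,p21,p22,p24,p26,p32}
  U3: {p1,p2,p4,p10,p11,p13,p19,p20,p23,p25,p28,p30,p32}
  U4: {p4,p12,p15,p16,p17,p20,p21,p26,p30,p31,p33}
  U5: {p2,p6,p15,p16,p19,p21,p24,p25,p27,p29,p34}
  U6: {p3,p4,p9,p10,p12,p17,p18,p22,p25,p27,p29}
  U12: {p1,p7,p9}
  U13: {p1,p23,p28,p30}
  U14: {p16,p30,p33}
  U15: {p16,p29,p34}
  U16: {p3,p9,p29}
  U23: {p1,p19,p32}
  U24: {p12,p21,p26}
  U25: {p19,p21,p24}
  U26: {p9,p12,p22}
  U34: {p4,p20,p30}
  U35: {p2,p19,p25}
  U36: {p4,p10,p25}
  U45: {p15,p16,p21}
  U46: {p4,p12,p17}
  U56: {p25,p27,p29}
  U123: {p1}
  U126: {p9}
  U134: {p30}
  U145: {p16}
  U156: {p29}
  U235: {p19}
  U245: {p21}
  U246: {p12}
  U346: {p4}
  U356: {p25}
C dims 6,15,10; δ0: rk 5, SNF 1^5; δ1: rk 10, SNF 1^9·2
Ȟ^0 = (6 − 5) − 0 = 1, so Ȟ^0 ≅ Z
Ȟ^1 = (15 − 10) − 5 = 0, so Ȟ^1 ≅ 0
Ȟ^2 = (10 − 0) − 10 = 0 plus torsion [2], so Ȟ^2 ≅ Z/2

Ȟ^0 = Z, Ȟ^1 = 0, Ȟ^2 = Z/2


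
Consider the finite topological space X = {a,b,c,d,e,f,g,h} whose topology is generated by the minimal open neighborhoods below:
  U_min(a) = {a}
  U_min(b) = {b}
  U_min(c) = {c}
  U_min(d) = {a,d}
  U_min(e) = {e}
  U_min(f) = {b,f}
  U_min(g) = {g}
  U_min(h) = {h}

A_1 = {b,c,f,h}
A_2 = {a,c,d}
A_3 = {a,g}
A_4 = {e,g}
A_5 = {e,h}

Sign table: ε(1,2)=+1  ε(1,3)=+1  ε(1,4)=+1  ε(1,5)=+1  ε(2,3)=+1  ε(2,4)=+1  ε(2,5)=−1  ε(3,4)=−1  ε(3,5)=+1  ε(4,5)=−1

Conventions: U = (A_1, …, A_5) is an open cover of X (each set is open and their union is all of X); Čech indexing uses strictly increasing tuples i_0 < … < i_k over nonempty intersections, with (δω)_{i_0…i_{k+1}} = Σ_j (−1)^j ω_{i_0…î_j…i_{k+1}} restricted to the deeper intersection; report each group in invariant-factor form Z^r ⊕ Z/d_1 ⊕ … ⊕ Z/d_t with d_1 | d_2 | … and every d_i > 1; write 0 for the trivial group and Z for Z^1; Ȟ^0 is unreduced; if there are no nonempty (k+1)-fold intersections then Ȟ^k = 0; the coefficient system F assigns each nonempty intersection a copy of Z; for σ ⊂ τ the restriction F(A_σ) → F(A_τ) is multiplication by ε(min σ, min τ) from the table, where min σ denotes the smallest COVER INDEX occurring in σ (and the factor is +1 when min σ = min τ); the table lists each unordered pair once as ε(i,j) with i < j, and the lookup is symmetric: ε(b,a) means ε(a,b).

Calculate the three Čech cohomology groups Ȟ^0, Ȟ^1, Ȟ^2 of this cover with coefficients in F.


Ȟ^0(U;F) ≅ Z; Ȟ^1(U;F) ≅ Z; Ȟ^2(U;F) ≅ 0

cover nerve:
  A12={c} A15={h} A23={a} A34={g} A45={e}
C dims 5,5; δ0: rk 4, SNF 1^4
Ȟ^0: (5−4)−0=1 ⇒ Z
Ȟ^1: (5−0)−4=1 ⇒ Z
Ȟ^2: (0−0)−0=0 ⇒ 0


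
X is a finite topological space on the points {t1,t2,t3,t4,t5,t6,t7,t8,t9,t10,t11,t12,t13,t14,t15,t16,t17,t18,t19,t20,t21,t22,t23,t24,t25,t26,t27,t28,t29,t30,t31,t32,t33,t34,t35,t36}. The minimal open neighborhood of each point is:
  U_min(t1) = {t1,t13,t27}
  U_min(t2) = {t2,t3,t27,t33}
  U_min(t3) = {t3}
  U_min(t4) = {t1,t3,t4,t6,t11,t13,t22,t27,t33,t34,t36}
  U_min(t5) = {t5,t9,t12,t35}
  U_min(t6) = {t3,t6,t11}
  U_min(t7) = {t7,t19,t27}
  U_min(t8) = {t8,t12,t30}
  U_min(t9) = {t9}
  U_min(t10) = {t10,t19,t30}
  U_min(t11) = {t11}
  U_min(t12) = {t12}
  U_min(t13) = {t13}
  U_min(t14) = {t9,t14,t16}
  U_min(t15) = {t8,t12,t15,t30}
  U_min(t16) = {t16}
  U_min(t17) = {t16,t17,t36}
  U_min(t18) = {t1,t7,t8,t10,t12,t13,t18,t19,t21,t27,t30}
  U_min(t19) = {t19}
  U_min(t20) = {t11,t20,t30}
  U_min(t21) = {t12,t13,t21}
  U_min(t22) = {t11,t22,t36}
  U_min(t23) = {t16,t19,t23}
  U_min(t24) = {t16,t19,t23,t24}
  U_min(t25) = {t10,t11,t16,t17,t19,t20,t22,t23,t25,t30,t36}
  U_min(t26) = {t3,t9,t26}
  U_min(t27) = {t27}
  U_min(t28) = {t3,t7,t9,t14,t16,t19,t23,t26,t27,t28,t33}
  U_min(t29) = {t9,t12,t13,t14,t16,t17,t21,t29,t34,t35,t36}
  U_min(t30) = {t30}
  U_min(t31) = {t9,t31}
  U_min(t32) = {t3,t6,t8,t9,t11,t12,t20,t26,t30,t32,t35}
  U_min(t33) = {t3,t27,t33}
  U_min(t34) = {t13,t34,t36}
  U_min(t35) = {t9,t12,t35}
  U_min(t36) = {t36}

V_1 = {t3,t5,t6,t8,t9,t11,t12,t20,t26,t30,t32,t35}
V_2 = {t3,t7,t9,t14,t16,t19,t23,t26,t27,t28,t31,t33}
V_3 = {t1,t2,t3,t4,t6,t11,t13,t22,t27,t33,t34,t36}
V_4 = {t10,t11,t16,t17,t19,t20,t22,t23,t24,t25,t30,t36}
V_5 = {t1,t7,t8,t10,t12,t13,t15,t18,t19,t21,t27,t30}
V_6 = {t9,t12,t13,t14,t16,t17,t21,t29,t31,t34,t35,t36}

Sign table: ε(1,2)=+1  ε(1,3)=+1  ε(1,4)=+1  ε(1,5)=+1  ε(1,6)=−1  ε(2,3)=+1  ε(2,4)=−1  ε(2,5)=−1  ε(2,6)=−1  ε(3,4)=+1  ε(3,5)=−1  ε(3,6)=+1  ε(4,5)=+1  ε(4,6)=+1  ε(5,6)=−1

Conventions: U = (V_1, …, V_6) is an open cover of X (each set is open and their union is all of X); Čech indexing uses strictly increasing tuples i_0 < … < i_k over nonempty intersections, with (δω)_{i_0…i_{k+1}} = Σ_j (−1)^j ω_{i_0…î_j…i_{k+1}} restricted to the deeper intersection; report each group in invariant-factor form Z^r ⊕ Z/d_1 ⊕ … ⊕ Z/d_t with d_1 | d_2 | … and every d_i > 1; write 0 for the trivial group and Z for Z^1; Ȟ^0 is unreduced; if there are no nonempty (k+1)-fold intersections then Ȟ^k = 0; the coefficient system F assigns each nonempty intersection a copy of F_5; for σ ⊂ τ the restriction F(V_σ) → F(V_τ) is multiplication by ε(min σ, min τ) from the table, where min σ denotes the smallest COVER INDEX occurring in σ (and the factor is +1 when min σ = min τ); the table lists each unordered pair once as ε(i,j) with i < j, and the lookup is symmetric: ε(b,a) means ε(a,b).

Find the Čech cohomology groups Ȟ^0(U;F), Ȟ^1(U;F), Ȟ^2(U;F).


Ȟ^0(U;F) ≅ 0,  Ȟ^1(U;F) ≅ 0,  Ȟ^2(U;F) ≅ Z/5

nerve of the cover:
  V12={t3,t9,t26} V13={t3,t6,t11} V14={t11,t20,t30} V15={t8,t12,t30} V16={t9,t12,t35} V23={t3,t27,t33} V24={t16,t19,t23} V25={t7,t19,t27} V26={t9,t14,t16,t31} V34={t11,t22,t36} V35={t1,t13,t27} V36={t13,t34,t36} V45={t10,t19,t30} V46={t16,t17,t36} V56={t12,t13,t21}
  V123={t3} V126={t9} V134={t11} V145={t30} V156={t12} V235={t27} V245={t19} V246={t16} V346={t36} V356={t13}
C dims 6,15,10; δ0: rk_F5 6; δ1: rk_F5 9
Ȟ^0 = (6 − 6) − 0 = 0, so Ȟ^0 ≅ 0
Ȟ^1 = (15 − 9) − 6 = 0, so Ȟ^1 ≅ 0
Ȟ^2 = (10 − 0) − 9 = 1, so Ȟ^2 ≅ Z/5


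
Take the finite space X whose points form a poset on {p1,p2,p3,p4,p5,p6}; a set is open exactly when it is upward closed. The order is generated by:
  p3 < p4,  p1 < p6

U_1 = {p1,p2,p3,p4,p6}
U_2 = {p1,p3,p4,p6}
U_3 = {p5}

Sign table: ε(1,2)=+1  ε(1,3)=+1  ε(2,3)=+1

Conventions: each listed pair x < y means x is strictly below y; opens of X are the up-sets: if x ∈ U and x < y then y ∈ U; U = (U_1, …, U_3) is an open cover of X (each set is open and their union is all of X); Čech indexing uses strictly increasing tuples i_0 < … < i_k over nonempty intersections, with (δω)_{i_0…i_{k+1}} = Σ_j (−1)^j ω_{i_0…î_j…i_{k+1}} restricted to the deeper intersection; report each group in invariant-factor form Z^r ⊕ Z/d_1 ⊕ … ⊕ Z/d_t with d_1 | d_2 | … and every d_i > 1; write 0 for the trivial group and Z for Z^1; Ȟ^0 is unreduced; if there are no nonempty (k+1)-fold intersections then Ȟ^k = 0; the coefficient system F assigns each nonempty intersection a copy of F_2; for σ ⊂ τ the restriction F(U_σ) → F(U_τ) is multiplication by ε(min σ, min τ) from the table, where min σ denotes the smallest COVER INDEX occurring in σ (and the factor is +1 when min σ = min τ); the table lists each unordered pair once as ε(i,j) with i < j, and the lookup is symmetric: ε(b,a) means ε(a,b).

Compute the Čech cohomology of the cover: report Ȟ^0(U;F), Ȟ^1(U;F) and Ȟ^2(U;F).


Ȟ^0 ≅ Z/2 ⊕ Z/2, Ȟ^1 ≅ 0, Ȟ^2 ≅ 0

nonempty overlaps:
  U12={p1,p3,p4,p6}
C dims 3,1; δ0: rk_F2 1
degree 0: 3−1−0 = 2 → Ȟ^0 ≅ Z/2 ⊕ Z/2
degree 1: 1−0−1 = 0 → Ȟ^1 ≅ 0
degree 2: 0−0−0 = 0 → Ȟ^2 ≅ 0


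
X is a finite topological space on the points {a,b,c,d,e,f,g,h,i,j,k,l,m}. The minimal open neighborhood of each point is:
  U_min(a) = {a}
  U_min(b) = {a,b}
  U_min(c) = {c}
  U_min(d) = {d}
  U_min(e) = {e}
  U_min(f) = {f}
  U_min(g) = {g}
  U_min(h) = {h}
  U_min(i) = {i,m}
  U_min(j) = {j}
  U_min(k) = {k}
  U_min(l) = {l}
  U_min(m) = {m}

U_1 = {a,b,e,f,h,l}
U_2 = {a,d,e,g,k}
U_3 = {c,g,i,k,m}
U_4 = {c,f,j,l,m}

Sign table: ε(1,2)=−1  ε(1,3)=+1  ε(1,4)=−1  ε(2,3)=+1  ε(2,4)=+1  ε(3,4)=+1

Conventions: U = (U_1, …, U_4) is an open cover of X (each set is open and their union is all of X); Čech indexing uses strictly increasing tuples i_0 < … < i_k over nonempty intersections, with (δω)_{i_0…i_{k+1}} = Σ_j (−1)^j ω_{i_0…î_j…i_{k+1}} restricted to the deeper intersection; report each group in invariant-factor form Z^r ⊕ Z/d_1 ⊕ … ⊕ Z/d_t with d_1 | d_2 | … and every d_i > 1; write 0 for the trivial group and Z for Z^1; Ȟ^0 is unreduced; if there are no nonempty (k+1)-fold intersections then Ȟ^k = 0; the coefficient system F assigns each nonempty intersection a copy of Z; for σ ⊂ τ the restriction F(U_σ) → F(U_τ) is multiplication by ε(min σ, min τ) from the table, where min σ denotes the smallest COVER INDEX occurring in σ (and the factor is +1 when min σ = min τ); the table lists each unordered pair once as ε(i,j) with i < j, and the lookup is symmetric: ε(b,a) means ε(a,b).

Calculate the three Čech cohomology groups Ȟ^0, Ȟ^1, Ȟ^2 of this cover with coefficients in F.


Ȟ^0 ≅ Z, Ȟ^1 ≅ Z and Ȟ^2 ≅ 0

intersection data:
  U12={a,e} U14={f,l} U23={g,k} U34={c,m}
C dims 4,4; δ0: rk 3, SNF 1^3
Ȟ^0 = (4 − 3) − 0 = 1, so Ȟ^0 ≅ Z
Ȟ^1 = (4 − 0) − 3 = 1, so Ȟ^1 ≅ Z
Ȟ^2 = (0 − 0) − 0 = 0, so Ȟ^2 ≅ 0


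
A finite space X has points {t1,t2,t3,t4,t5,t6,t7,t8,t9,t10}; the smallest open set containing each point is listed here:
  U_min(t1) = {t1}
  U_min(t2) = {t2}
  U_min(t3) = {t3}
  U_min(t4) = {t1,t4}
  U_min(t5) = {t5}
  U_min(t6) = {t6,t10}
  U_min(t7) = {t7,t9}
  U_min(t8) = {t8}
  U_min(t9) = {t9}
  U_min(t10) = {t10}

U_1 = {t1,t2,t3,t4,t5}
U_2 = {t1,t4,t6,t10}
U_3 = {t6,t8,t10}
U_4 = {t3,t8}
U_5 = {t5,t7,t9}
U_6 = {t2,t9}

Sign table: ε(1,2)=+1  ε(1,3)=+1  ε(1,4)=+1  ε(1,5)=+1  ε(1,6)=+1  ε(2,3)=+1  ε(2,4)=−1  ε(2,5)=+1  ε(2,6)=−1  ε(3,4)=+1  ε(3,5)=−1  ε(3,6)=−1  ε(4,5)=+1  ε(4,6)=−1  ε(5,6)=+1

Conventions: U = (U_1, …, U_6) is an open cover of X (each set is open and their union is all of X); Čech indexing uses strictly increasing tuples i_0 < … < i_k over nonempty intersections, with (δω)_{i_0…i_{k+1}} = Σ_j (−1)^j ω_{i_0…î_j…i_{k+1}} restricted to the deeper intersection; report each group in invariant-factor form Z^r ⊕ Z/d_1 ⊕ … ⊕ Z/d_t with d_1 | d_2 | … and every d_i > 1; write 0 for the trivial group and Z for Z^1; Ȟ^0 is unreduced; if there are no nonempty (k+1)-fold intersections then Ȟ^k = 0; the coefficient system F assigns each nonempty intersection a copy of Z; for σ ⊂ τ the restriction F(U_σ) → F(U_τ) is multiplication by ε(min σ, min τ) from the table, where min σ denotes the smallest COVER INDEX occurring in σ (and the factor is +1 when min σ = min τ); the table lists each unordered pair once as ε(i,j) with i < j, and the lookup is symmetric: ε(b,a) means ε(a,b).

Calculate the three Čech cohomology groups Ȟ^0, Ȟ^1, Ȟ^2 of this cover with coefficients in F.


Ȟ^0 = Z, Ȟ^1 = Z^2, Ȟ^2 = 0

cover nerve:
  U12={t1,t4} U14={t3} U15={t5} U16={t2} U23={t6,t10} U34={t8} U56={t9}
C dims 6,7; δ0: rk 5, SNF 1^5
Ȟ^0: (6−5)−0=1 ⇒ Z
Ȟ^1: (7−0)−5=2 ⇒ Z^2
Ȟ^2: (0−0)−0=0 ⇒ 0
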